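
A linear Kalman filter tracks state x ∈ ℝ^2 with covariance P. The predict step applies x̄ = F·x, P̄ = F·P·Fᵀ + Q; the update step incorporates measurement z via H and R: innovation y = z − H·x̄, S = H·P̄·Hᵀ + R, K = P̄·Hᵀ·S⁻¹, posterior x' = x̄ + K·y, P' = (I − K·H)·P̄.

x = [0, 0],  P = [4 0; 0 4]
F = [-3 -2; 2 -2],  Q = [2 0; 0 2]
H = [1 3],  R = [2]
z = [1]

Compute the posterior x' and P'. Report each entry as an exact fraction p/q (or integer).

x̄ = F·x = [0, 0]
P̄ = F·P·Fᵀ + Q = [54 -8; -8 34]
y = z − H·x̄ = [1]
S = H·P̄·Hᵀ + R = [314]
K = P̄·Hᵀ·S⁻¹ = [15/157; 47/157]
x' = x̄ + K·y = [15/157, 47/157]
P' = (I − K·H)·P̄ = [8028/157 -2666/157; -2666/157 920/157]

x' = [15/157, 47/157]
P' = [8028/157 -2666/157; -2666/157 920/157]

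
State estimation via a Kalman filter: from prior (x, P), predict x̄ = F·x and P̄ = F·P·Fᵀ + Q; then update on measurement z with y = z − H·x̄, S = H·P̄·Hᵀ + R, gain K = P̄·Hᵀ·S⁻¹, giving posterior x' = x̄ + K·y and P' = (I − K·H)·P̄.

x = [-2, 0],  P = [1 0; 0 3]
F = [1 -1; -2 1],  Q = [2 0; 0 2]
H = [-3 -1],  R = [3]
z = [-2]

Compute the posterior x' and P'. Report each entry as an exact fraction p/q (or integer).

x' = [-5/9, 10/3]
P' = [47/36 -17/6; -17/6 8]

x̄ = F·x = [-2, 4]
P̄ = F·P·Fᵀ + Q = [6 -5; -5 9]
y = z − H·x̄ = [-4]
S = H·P̄·Hᵀ + R = [36]
K = P̄·Hᵀ·S⁻¹ = [-13/36; 1/6]
x' = x̄ + K·y = [-5/9, 10/3]
P' = (I − K·H)·P̄ = [47/36 -17/6; -17/6 8]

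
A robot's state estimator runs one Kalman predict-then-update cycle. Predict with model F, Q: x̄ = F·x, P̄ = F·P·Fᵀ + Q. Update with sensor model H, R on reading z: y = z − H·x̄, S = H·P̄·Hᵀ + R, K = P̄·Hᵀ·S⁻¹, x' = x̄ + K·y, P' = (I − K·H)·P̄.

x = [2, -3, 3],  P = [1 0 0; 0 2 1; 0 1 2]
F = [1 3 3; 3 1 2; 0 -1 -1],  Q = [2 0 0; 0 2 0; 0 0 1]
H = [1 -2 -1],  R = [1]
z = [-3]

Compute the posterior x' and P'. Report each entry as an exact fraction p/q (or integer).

x̄ = F·x = [2, 9, 0]
P̄ = F·P·Fᵀ + Q = [57 30 -18; 30 25 -9; -18 -9 7]
y = z − H·x̄ = [13]
S = H·P̄·Hᵀ + R = [45]
K = P̄·Hᵀ·S⁻¹ = [1/3; -11/45; -7/45]
x' = x̄ + K·y = [19/3, 262/45, -91/45]
P' = (I − K·H)·P̄ = [52 101/3 -47/3; 101/3 1004/45 -482/45; -47/3 -482/45 266/45]

x' = [19/3, 262/45, -91/45]
P' = [52 101/3 -47/3; 101/3 1004/45 -482/45; -47/3 -482/45 266/45]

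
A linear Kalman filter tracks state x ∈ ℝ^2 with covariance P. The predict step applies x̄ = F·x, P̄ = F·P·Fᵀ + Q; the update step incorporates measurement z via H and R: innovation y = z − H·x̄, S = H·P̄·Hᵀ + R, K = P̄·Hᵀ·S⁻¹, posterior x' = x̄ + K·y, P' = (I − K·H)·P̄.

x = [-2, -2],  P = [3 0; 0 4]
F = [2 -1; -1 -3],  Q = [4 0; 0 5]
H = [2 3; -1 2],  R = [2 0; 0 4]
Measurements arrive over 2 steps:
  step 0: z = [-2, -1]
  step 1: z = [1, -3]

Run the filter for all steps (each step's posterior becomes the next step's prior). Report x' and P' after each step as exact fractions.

step 0: x̄ = F·x = [-2, 8]
step 0: P̄ = F·P·Fᵀ + Q = [20 6; 6 44]
step 0: y = z − H·x̄ = [-22, -19]
step 0: S = H·P̄·Hᵀ + R = [550 230; 230 176]
step 0: K = P̄·Hᵀ·S⁻¹ = [3012/10975 -887/2195; 1621/10975 599/2195]
step 0: x' = x̄ + K·y = [-3949/10975, -4767/10975]
step 0: P' = (I − K·H)·P̄ = [9324/10975 -4208/10975; -4208/10975 3886/10975]
step 1: x̄ = F·x = [-3131/10975, 730/439]
step 1: P̄ = F·P·Fᵀ + Q = [101914/10975 562/439; 562/439 2957/439]
step 1: y = z − H·x̄ = [-37513/10975, -72556/10975]
step 1: S = H·P̄·Hᵀ + R = [1263531/10975 253772/10975; 253772/10975 385314/10975]
step 1: K = P̄·Hᵀ·S⁻¹ = [1034266/3849257 -1418575/3849257; 2839437/19246285 4813174/19246285]
step 1: x' = x̄ + K·y = [4744937/3849257, -9521253/19246285]
step 1: P' = (I − K·H)·P̄ = [3022852/3849257 -1325724/3849257; -1325724/3849257 6312038/19246285]

step 0: x' = [-3949/10975, -4767/10975], P' = [9324/10975 -4208/10975; -4208/10975 3886/10975]
step 1: x' = [4744937/3849257, -9521253/19246285], P' = [3022852/3849257 -1325724/3849257; -1325724/3849257 6312038/19246285]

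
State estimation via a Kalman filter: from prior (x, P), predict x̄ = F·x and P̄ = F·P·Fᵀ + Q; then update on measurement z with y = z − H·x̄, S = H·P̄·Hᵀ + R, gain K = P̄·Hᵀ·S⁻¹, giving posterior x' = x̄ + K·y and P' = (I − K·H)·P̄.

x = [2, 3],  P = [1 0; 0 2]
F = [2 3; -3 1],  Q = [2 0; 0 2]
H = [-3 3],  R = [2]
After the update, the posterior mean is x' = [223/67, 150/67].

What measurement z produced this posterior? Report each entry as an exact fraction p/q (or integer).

z = [-3]

x̄ = F·x = [13, -3]
P̄ = F·P·Fᵀ + Q = [24 0; 0 13]
S = H·P̄·Hᵀ + R = [335]
K = P̄·Hᵀ·S⁻¹ = [-72/335; 39/335]
x' − x̄ = [-648/67, 351/67] = K·y
y = (KᵀK)⁻¹·Kᵀ·(x' − x̄) = [45]
z = y + H·x̄ = [45] + [-48] = [-3]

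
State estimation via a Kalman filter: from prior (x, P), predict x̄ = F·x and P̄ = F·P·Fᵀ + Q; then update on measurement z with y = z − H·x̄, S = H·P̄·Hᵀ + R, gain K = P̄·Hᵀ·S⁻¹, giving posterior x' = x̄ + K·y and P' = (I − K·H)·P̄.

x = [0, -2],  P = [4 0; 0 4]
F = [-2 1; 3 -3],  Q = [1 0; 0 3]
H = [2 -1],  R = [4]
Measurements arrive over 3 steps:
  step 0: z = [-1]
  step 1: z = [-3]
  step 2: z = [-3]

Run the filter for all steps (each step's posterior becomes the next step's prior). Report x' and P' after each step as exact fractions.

step 0: x' = [88/307, 519/307], P' = [363/307 414/307; 414/307 1416/307]
step 1: x' = [-2923/3448, 381/431], P' = [7309/6896 555/431; 555/431 2040/431]
step 2: x' = [-93179/628397, 1330473/628397], P' = [640905/628397 768378/628397; 768378/628397 2913144/628397]

step 0: x̄ = F·x = [-2, 6]
step 0: P̄ = F·P·Fᵀ + Q = [21 -36; -36 75]
step 0: y = z − H·x̄ = [9]
step 0: S = H·P̄·Hᵀ + R = [307]
step 0: K = P̄·Hᵀ·S⁻¹ = [78/307; -147/307]
step 0: x' = x̄ + K·y = [88/307, 519/307]
step 0: P' = (I − K·H)·P̄ = [363/307 414/307; 414/307 1416/307]
step 1: x̄ = F·x = [343/307, -1293/307]
step 1: P̄ = F·P·Fᵀ + Q = [1519/307 -2700/307; -2700/307 9480/307]
step 1: y = z − H·x̄ = [-2900/307]
step 1: S = H·P̄·Hᵀ + R = [27584/307]
step 1: K = P̄·Hᵀ·S⁻¹ = [2869/13792; -465/862]
step 1: x' = x̄ + K·y = [-2923/3448, 381/431]
step 1: P' = (I − K·H)·P̄ = [7309/6896 555/431; 555/431 2040/431]
step 2: x̄ = F·x = [4447/1724, -17913/3448]
step 2: P̄ = F·P·Fᵀ + Q = [8313/1724 -30927/3448; -30927/3448 220389/6896]
step 2: y = z − H·x̄ = [-46045/3448]
step 2: S = H·P̄·Hᵀ + R = [628397/6896]
step 2: K = P̄·Hᵀ·S⁻¹ = [128358/628397; -344097/628397]
step 2: x' = x̄ + K·y = [-93179/628397, 1330473/628397]
step 2: P' = (I − K·H)·P̄ = [640905/628397 768378/628397; 768378/628397 2913144/628397]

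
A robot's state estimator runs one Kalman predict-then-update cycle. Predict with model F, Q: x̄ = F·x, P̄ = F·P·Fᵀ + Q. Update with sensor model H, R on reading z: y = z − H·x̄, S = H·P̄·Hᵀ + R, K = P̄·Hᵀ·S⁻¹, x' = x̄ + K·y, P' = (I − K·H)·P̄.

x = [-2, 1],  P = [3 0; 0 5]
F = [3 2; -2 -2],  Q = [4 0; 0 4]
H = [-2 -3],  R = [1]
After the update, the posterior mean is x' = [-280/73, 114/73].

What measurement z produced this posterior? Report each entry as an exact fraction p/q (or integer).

z = [3]

x̄ = F·x = [-4, 2]
P̄ = F·P·Fᵀ + Q = [51 -38; -38 36]
S = H·P̄·Hᵀ + R = [73]
K = P̄·Hᵀ·S⁻¹ = [12/73; -32/73]
x' − x̄ = [12/73, -32/73] = K·y
y = (KᵀK)⁻¹·Kᵀ·(x' − x̄) = [1]
z = y + H·x̄ = [1] + [2] = [3]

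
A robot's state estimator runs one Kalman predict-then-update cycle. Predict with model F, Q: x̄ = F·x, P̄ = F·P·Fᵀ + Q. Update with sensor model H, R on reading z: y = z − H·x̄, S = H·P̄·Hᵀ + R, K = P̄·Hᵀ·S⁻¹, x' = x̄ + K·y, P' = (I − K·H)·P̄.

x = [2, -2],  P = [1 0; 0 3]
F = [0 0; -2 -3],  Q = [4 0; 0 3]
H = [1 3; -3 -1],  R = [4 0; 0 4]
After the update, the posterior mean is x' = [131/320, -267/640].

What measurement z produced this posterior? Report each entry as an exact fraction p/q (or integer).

x̄ = F·x = [0, 2]
P̄ = F·P·Fᵀ + Q = [4 0; 0 34]
S = H·P̄·Hᵀ + R = [314 -114; -114 74]
K = P̄·Hᵀ·S⁻¹ = [-67/640 -207/640; 459/1280 119/1280]
x' − x̄ = [131/320, -1547/640] = K·y
y = (KᵀK)⁻¹·Kᵀ·(x' − x̄) = [-7, 1]
z = y + H·x̄ = [-7, 1] + [6, -2] = [-1, -1]

z = [-1, -1]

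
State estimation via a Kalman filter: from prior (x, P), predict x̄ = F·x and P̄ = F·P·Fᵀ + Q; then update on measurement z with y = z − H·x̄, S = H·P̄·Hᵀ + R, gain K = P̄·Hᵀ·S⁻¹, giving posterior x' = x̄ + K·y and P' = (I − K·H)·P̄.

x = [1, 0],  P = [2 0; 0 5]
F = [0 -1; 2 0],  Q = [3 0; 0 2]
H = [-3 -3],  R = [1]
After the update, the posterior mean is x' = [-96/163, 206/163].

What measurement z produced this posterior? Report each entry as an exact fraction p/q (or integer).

z = [-2]

x̄ = F·x = [0, 2]
P̄ = F·P·Fᵀ + Q = [8 0; 0 10]
S = H·P̄·Hᵀ + R = [163]
K = P̄·Hᵀ·S⁻¹ = [-24/163; -30/163]
x' − x̄ = [-96/163, -120/163] = K·y
y = (KᵀK)⁻¹·Kᵀ·(x' − x̄) = [4]
z = y + H·x̄ = [4] + [-6] = [-2]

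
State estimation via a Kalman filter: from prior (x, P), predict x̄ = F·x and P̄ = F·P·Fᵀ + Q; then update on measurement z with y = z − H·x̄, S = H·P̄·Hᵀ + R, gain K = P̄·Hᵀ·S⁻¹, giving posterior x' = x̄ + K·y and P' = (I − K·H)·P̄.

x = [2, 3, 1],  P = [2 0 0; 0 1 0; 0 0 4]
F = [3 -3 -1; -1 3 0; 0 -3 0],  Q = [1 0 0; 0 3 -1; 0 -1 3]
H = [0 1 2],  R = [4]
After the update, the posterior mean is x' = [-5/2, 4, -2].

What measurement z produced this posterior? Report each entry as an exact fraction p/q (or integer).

z = [2]

x̄ = F·x = [-4, 7, -9]
P̄ = F·P·Fᵀ + Q = [32 -15 9; -15 14 -10; 9 -10 12]
S = H·P̄·Hᵀ + R = [26]
K = P̄·Hᵀ·S⁻¹ = [3/26; -3/13; 7/13]
x' − x̄ = [3/2, -3, 7] = K·y
y = (KᵀK)⁻¹·Kᵀ·(x' − x̄) = [13]
z = y + H·x̄ = [13] + [-11] = [2]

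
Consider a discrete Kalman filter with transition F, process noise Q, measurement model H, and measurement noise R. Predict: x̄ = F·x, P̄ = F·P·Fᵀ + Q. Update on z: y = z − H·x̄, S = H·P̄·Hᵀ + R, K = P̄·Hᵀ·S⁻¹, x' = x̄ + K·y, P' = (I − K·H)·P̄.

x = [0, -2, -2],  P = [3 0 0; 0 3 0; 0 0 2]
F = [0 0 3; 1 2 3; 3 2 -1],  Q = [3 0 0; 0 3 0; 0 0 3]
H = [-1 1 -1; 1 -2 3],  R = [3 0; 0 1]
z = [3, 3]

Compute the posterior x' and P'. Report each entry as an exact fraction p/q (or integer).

x̄ = F·x = [-6, -10, -2]
P̄ = F·P·Fᵀ + Q = [21 18 -6; 18 36 15; -6 15 44]
y = z − H·x̄ = [5, -5]
S = H·P̄·Hᵀ + R = [26 -72; -72 274]
K = P̄·Hᵀ·S⁻¹ = [-777/970 -321/970; 87/970 -9/970; 61/194 42/97]
x' = x̄ + K·y = [-810/97, -922/97, -503/194]
P' = (I − K·H)·P̄ = [6054/485 8451/485 1425/194; 8451/485 17289/485 3483/194; 1425/194 3483/194 1875/194]

x' = [-810/97, -922/97, -503/194]
P' = [6054/485 8451/485 1425/194; 8451/485 17289/485 3483/194; 1425/194 3483/194 1875/194]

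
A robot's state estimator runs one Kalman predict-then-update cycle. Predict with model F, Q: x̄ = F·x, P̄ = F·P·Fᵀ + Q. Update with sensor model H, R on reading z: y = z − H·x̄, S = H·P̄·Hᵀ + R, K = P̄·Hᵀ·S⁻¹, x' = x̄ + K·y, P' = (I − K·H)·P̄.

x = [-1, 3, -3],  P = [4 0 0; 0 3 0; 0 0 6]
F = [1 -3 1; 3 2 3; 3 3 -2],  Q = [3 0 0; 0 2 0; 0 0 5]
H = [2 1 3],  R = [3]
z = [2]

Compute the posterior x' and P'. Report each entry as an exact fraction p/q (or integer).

x̄ = F·x = [-13, -6, 12]
P̄ = F·P·Fᵀ + Q = [40 12 -27; 12 104 18; -27 18 92]
y = z − H·x̄ = [-2]
S = H·P̄·Hᵀ + R = [927]
K = P̄·Hᵀ·S⁻¹ = [11/927; 182/927; 80/309]
x' = x̄ + K·y = [-12073/927, -5926/927, 3548/309]
P' = (I − K·H)·P̄ = [36959/927 9122/927 -9223/309; 9122/927 63284/927 -8998/309; -9223/309 -8998/309 3076/103]

x' = [-12073/927, -5926/927, 3548/309]
P' = [36959/927 9122/927 -9223/309; 9122/927 63284/927 -8998/309; -9223/309 -8998/309 3076/103]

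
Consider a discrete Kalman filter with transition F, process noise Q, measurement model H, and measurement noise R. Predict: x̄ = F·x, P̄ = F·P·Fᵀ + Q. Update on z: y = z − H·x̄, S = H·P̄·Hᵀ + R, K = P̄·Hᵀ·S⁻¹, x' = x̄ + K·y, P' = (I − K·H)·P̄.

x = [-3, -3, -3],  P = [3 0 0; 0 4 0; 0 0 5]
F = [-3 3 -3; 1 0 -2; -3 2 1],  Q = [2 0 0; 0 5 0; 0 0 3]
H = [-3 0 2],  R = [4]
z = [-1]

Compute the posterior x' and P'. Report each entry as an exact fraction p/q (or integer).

x' = [93/383, -164/383, -78/383]
P' = [8848/383 -4986/383 13014/383; -4986/383 11247/766 -7580/383; 13014/383 -7580/383 19515/383]

x̄ = F·x = [9, 3, 0]
P̄ = F·P·Fᵀ + Q = [110 21 36; 21 28 -19; 36 -19 51]
y = z − H·x̄ = [26]
S = H·P̄·Hᵀ + R = [766]
K = P̄·Hᵀ·S⁻¹ = [-129/383; -101/766; -3/383]
x' = x̄ + K·y = [93/383, -164/383, -78/383]
P' = (I − K·H)·P̄ = [8848/383 -4986/383 13014/383; -4986/383 11247/766 -7580/383; 13014/383 -7580/383 19515/383]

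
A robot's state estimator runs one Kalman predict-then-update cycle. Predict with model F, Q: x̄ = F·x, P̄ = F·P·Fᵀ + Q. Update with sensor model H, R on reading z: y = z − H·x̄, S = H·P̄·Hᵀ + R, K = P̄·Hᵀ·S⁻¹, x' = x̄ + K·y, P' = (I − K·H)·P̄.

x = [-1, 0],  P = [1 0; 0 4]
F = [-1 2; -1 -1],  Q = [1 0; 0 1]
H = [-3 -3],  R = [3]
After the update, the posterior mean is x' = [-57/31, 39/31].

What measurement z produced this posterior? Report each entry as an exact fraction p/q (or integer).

z = [2]

x̄ = F·x = [1, 1]
P̄ = F·P·Fᵀ + Q = [18 -7; -7 6]
S = H·P̄·Hᵀ + R = [93]
K = P̄·Hᵀ·S⁻¹ = [-11/31; 1/31]
x' − x̄ = [-88/31, 8/31] = K·y
y = (KᵀK)⁻¹·Kᵀ·(x' − x̄) = [8]
z = y + H·x̄ = [8] + [-6] = [2]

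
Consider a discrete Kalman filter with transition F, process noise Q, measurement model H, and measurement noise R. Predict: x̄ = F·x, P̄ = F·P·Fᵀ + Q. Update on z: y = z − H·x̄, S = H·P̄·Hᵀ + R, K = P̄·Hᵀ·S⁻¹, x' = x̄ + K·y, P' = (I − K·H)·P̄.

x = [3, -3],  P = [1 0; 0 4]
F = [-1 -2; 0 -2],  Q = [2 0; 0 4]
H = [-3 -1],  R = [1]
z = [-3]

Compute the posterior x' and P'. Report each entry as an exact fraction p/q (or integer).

x' = [-1/24, 19/6]
P' = [143/288 -89/72; -89/72 71/18]

x̄ = F·x = [3, 6]
P̄ = F·P·Fᵀ + Q = [19 16; 16 20]
y = z − H·x̄ = [12]
S = H·P̄·Hᵀ + R = [288]
K = P̄·Hᵀ·S⁻¹ = [-73/288; -17/72]
x' = x̄ + K·y = [-1/24, 19/6]
P' = (I − K·H)·P̄ = [143/288 -89/72; -89/72 71/18]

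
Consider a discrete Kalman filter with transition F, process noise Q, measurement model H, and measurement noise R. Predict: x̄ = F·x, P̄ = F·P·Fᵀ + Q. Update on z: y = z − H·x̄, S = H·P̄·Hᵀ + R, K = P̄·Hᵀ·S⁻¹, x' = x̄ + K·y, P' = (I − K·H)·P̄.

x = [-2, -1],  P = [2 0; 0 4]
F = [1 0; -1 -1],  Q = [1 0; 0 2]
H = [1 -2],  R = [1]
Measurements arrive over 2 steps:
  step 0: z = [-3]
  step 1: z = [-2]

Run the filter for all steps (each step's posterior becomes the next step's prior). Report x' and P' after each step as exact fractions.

step 0: x' = [-53/44, 21/22], P' = [83/44 19/22; 19/22 7/11]
step 1: x' = [-19/15, 49/135], P' = [73/65 89/195; 89/195 736/1755]

step 0: x̄ = F·x = [-2, 3]
step 0: P̄ = F·P·Fᵀ + Q = [3 -2; -2 8]
step 0: y = z − H·x̄ = [5]
step 0: S = H·P̄·Hᵀ + R = [44]
step 0: K = P̄·Hᵀ·S⁻¹ = [7/44; -9/22]
step 0: x' = x̄ + K·y = [-53/44, 21/22]
step 0: P' = (I − K·H)·P̄ = [83/44 19/22; 19/22 7/11]
step 1: x̄ = F·x = [-53/44, 1/4]
step 1: P̄ = F·P·Fᵀ + Q = [127/44 -11/4; -11/4 25/4]
step 1: y = z − H·x̄ = [-13/44]
step 1: S = H·P̄·Hᵀ + R = [1755/44]
step 1: K = P̄·Hᵀ·S⁻¹ = [41/195; -671/1755]
step 1: x' = x̄ + K·y = [-19/15, 49/135]
step 1: P' = (I − K·H)·P̄ = [73/65 89/195; 89/195 736/1755]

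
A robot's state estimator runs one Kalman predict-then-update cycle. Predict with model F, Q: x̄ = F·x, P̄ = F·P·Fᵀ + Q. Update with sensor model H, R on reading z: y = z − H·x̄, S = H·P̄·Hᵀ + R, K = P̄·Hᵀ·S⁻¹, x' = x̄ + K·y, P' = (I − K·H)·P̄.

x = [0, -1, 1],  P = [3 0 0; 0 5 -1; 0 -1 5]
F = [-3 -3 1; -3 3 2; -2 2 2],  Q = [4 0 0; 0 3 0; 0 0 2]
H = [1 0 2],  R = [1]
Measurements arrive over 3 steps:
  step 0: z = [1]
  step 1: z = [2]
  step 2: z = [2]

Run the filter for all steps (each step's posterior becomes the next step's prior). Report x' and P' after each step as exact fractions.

step 0: x' = [121/40, -613/280, -141/140], P' = [2297/40 -1643/40 -571/20; -1643/40 10919/280 2903/140; -571/20 2903/140 1011/70]
step 1: x' = [3869/11067, 2690/3689, 18209/22134], P' = [20336926/210273 -5071088/70091 -10155100/210273; -5071088/70091 4324029/70091 2556740/70091; -10155100/210273 2556740/70091 5123428/210273]
step 2: x' = [-3512605085/1427230404, 3629042731/1427230404, 176864481/79290578], P' = [54335621935/713615202 -40370290067/713615202 -4520834945/118935867; -40370290067/713615202 35390767309/713615202 1133500983/39645289; -4520834945/118935867 1133500983/39645289 2286581744/118935867]

step 0: x̄ = F·x = [4, -1, 0]
step 0: P̄ = F·P·Fᵀ + Q = [87 -5 2; -5 83 58; 2 58 46]
step 0: y = z − H·x̄ = [-3]
step 0: S = H·P̄·Hᵀ + R = [280]
step 0: K = P̄·Hᵀ·S⁻¹ = [13/40; 111/280; 47/140]
step 0: x' = x̄ + K·y = [121/40, -613/280, -141/140]
step 0: P' = (I − K·H)·P̄ = [2297/40 -1643/40 -571/20; -1643/40 10919/280 2903/140; -571/20 2903/140 1011/70]
step 1: x̄ = F·x = [-123/35, -618/35, -871/70]
step 1: P̄ = F·P·Fᵀ + Q = [6782/35 13632/35 9972/35; 13632/35 79077/35 56772/35; 9972/35 56772/35 40892/35]
step 1: y = z − H·x̄ = [152/5]
step 1: S = H·P̄·Hᵀ + R = [30039/5]
step 1: K = P̄·Hᵀ·S⁻¹ = [3818/30039; 6056/10013; 13108/30039]
step 1: x' = x̄ + K·y = [3869/11067, 2690/3689, 18209/22134]
step 1: P' = (I − K·H)·P̄ = [20336926/210273 -5071088/70091 -10155100/210273; -5071088/70091 4324029/70091 2556740/70091; -10155100/210273 2556740/70091 5123428/210273]
step 2: x̄ = F·x = [-53425/22134, 30812/11067, 26611/11067]
step 2: P̄ = F·P·Fᵀ + Q = [46816165/210273 144915647/210273 104995810/210273; 144915647/210273 808648240/210273 581160158/210273; 104995810/210273 581160158/210273 418458982/210273]
step 2: y = z − H·x̄ = [-2917/7378]
step 2: S = H·P̄·Hᵀ + R = [713615202/70091]
step 2: K = P̄·Hᵀ·S⁻¹ = [85602595/713615202; 435745321/713615202; 52328543/118935867]
step 2: x' = x̄ + K·y = [-3512605085/1427230404, 3629042731/1427230404, 176864481/79290578]
step 2: P' = (I − K·H)·P̄ = [54335621935/713615202 -40370290067/713615202 -4520834945/118935867; -40370290067/713615202 35390767309/713615202 1133500983/39645289; -4520834945/118935867 1133500983/39645289 2286581744/118935867]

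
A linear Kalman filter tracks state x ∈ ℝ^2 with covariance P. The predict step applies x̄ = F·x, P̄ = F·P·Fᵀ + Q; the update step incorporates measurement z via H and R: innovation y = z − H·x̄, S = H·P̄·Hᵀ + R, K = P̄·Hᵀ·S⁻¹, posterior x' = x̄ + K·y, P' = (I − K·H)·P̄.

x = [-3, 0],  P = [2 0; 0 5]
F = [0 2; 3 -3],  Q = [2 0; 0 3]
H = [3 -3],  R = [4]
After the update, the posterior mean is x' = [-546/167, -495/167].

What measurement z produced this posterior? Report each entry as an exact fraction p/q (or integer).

z = [-1]

x̄ = F·x = [0, -9]
P̄ = F·P·Fᵀ + Q = [22 -30; -30 66]
S = H·P̄·Hᵀ + R = [1336]
K = P̄·Hᵀ·S⁻¹ = [39/334; -36/167]
x' − x̄ = [-546/167, 1008/167] = K·y
y = (KᵀK)⁻¹·Kᵀ·(x' − x̄) = [-28]
z = y + H·x̄ = [-28] + [27] = [-1]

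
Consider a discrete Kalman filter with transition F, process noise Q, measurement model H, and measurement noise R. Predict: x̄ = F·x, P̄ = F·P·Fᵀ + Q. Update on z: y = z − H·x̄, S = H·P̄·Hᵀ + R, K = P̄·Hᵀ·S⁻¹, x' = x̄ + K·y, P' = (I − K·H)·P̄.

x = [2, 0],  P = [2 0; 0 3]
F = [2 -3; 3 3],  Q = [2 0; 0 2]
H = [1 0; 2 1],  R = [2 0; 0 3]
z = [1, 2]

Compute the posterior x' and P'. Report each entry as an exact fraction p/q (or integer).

x' = [1313/1901, 2049/1901]
P' = [3250/1901 -6146/1901; -6146/1901 16936/1901]

x̄ = F·x = [4, 6]
P̄ = F·P·Fᵀ + Q = [37 -15; -15 47]
y = z − H·x̄ = [-3, -12]
S = H·P̄·Hᵀ + R = [39 59; 59 138]
K = P̄·Hᵀ·S⁻¹ = [1625/1901 118/1901; -3073/1901 1548/1901]
x' = x̄ + K·y = [1313/1901, 2049/1901]
P' = (I − K·H)·P̄ = [3250/1901 -6146/1901; -6146/1901 16936/1901]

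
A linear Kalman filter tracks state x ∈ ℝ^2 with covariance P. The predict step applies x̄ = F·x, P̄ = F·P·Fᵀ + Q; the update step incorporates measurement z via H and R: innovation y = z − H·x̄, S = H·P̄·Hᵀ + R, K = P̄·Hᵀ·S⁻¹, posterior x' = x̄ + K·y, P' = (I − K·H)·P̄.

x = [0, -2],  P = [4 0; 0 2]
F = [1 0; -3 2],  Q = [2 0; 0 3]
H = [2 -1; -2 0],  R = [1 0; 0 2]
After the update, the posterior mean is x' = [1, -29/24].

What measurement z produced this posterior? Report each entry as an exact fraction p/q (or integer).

x̄ = F·x = [0, -4]
P̄ = F·P·Fᵀ + Q = [6 -12; -12 47]
S = H·P̄·Hᵀ + R = [120 -48; -48 26]
K = P̄·Hᵀ·S⁻¹ = [1/17 -6/17; -347/408 -11/17]
x' − x̄ = [1, 67/24] = K·y
y = (KᵀK)⁻¹·Kᵀ·(x' − x̄) = [-1, -3]
z = y + H·x̄ = [-1, -3] + [4, 0] = [3, -3]

z = [3, -3]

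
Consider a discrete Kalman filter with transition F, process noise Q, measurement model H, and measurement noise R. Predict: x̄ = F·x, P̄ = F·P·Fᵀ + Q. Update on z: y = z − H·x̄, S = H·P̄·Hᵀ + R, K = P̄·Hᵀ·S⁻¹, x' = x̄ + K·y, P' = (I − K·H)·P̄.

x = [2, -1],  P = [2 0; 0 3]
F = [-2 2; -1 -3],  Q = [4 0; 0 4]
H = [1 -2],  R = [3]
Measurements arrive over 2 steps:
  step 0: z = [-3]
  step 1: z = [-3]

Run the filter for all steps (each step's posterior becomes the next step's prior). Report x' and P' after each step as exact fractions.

step 0: x̄ = F·x = [-6, 1]
step 0: P̄ = F·P·Fᵀ + Q = [24 -14; -14 33]
step 0: y = z − H·x̄ = [5]
step 0: S = H·P̄·Hᵀ + R = [215]
step 0: K = P̄·Hᵀ·S⁻¹ = [52/215; -16/43]
step 0: x' = x̄ + K·y = [-206/43, -37/43]
step 0: P' = (I − K·H)·P̄ = [2456/215 230/43; 230/43 139/43]
step 1: x̄ = F·x = [338/43, 317/43]
step 1: P̄ = F·P·Fᵀ + Q = [4264/215 5342/215; 5342/215 16471/215]
step 1: y = z − H·x̄ = [167/43]
step 1: S = H·P̄·Hᵀ + R = [9885/43]
step 1: K = P̄·Hᵀ·S⁻¹ = [-428/3295; -368/659]
step 1: x' = x̄ + K·y = [24238/3295, 3429/659]
step 1: P' = (I − K·H)·P̄ = [52568/3295 26926/3295; 26926/3295 16223/3295]

step 0: x' = [-206/43, -37/43], P' = [2456/215 230/43; 230/43 139/43]
step 1: x' = [24238/3295, 3429/659], P' = [52568/3295 26926/3295; 26926/3295 16223/3295]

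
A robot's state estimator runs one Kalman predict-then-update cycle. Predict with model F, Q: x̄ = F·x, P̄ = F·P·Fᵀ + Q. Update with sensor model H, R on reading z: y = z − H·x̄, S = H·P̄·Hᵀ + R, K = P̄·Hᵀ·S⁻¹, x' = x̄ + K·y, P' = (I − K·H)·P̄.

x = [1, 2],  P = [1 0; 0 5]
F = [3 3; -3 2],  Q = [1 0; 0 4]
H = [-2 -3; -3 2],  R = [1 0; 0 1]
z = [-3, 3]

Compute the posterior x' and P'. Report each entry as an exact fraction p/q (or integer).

x' = [-49839/233351, 266621/233351]
P' = [17917/233351 21/233351; 21/233351 17895/233351]

x̄ = F·x = [9, 1]
P̄ = F·P·Fᵀ + Q = [55 21; 21 33]
y = z − H·x̄ = [18, 28]
S = H·P̄·Hᵀ + R = [770 237; 237 376]
K = P̄·Hᵀ·S⁻¹ = [-35897/233351 -53709/233351; -53727/233351 35727/233351]
x' = x̄ + K·y = [-49839/233351, 266621/233351]
P' = (I − K·H)·P̄ = [17917/233351 21/233351; 21/233351 17895/233351]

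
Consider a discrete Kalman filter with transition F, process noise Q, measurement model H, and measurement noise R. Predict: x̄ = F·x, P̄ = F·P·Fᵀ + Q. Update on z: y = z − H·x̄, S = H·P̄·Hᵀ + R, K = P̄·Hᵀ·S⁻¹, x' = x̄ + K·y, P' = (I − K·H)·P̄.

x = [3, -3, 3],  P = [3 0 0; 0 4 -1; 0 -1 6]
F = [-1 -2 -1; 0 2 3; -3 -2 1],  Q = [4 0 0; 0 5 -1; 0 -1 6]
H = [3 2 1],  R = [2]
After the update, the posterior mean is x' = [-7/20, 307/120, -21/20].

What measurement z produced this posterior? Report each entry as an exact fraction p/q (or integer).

x̄ = F·x = [0, 3, 0]
P̄ = F·P·Fᵀ + Q = [25 -26 19; -26 63 5; 19 5 59]
S = H·P̄·Hᵀ + R = [360]
K = P̄·Hᵀ·S⁻¹ = [7/60; 53/360; 7/20]
x' − x̄ = [-7/20, -53/120, -21/20] = K·y
y = (KᵀK)⁻¹·Kᵀ·(x' − x̄) = [-3]
z = y + H·x̄ = [-3] + [6] = [3]

z = [3]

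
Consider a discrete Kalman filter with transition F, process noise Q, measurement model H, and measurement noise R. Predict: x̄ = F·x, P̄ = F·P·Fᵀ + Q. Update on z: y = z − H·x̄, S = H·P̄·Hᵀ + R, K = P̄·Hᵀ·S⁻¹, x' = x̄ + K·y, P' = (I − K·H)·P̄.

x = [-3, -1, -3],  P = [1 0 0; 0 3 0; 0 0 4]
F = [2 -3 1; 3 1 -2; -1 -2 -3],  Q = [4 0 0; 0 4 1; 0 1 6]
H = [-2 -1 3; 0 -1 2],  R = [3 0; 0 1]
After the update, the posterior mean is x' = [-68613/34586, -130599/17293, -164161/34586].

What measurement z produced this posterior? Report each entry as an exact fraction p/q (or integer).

x̄ = F·x = [-6, -4, 14]
P̄ = F·P·Fᵀ + Q = [39 -11 4; -11 32 16; 4 16 55]
S = H·P̄·Hᵀ + R = [498 244; 244 189]
K = P̄·Hᵀ·S⁻¹ = [-15031/34586 11441/17293; 3591/17293 -4636/17293; 3713/34586 6204/17293]
x' − x̄ = [138903/34586, -61427/17293, -648365/34586] = K·y
y = (KᵀK)⁻¹·Kᵀ·(x' − x̄) = [-61, -34]
z = y + H·x̄ = [-61, -34] + [58, 32] = [-3, -2]

z = [-3, -2]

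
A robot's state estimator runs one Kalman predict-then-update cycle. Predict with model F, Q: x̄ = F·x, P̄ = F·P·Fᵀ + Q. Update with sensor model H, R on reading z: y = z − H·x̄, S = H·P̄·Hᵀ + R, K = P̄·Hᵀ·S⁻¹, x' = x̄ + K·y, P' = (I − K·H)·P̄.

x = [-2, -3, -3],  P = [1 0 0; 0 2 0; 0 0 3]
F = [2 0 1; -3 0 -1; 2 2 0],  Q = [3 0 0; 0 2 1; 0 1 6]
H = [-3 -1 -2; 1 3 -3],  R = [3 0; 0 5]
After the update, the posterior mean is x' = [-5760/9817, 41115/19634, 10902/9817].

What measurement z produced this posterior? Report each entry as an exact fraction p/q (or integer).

z = [-3, 2]

x̄ = F·x = [-7, 9, -10]
P̄ = F·P·Fᵀ + Q = [10 -9 4; -9 14 -5; 4 -5 18]
S = H·P̄·Hᵀ + R = [153 169; 169 315]
K = P̄·Hᵀ·S⁻¹ = [-2117/9817 232/9817; -867/19634 3457/19634; -1280/9817 -1339/9817]
x' − x̄ = [62959/9817, -135591/19634, 109072/9817] = K·y
y = (KᵀK)⁻¹·Kᵀ·(x' − x̄) = [-35, -48]
z = y + H·x̄ = [-35, -48] + [32, 50] = [-3, 2]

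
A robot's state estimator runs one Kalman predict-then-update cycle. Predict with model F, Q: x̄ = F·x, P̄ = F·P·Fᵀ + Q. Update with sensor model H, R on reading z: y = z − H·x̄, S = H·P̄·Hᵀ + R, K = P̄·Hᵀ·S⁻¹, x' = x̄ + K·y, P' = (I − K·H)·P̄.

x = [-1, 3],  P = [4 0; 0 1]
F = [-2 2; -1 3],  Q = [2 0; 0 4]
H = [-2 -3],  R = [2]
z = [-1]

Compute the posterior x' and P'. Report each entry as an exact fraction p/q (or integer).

x' = [-194/137, 185/137]
P' = [1646/411 -1040/411; -1040/411 746/411]

x̄ = F·x = [8, 10]
P̄ = F·P·Fᵀ + Q = [22 14; 14 17]
y = z − H·x̄ = [45]
S = H·P̄·Hᵀ + R = [411]
K = P̄·Hᵀ·S⁻¹ = [-86/411; -79/411]
x' = x̄ + K·y = [-194/137, 185/137]
P' = (I − K·H)·P̄ = [1646/411 -1040/411; -1040/411 746/411]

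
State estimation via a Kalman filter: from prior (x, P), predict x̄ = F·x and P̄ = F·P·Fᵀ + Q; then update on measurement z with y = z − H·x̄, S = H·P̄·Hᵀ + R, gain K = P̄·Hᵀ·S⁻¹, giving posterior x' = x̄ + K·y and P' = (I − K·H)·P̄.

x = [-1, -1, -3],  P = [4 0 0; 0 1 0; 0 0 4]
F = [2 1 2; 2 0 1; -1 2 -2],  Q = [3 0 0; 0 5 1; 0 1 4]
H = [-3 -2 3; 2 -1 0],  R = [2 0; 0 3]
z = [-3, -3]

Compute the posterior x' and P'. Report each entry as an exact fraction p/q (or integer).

x' = [-42267/40463, 870/941, -56850/40463]
P' = [61740/40463 1998/941 116632/40463; 1998/941 4749/941 5066/941; 116632/40463 5066/941 265622/40463]

x̄ = F·x = [-9, -5, 5]
P̄ = F·P·Fᵀ + Q = [36 24 -22; 24 25 -15; -22 -15 28]
y = z − H·x̄ = [-55, 10]
S = H·P̄·Hᵀ + R = [1542 -277; -277 76]
K = P̄·Hᵀ·S⁻¹ = [-3576/40463 12522/40463; -147/941 -251/941; 5647/40463 5142/40463]
x' = x̄ + K·y = [-42267/40463, 870/941, -56850/40463]
P' = (I − K·H)·P̄ = [61740/40463 1998/941 116632/40463; 1998/941 4749/941 5066/941; 116632/40463 5066/941 265622/40463]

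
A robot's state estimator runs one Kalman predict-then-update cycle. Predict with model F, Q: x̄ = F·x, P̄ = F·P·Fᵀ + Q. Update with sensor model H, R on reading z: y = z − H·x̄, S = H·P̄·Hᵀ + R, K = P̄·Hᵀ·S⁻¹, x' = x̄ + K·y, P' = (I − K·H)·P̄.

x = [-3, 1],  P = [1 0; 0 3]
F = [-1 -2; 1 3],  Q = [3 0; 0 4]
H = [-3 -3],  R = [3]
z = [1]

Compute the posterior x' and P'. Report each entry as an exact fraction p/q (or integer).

x' = [43/31, -52/31]
P' = [469/31 -472/31; -472/31 485/31]

x̄ = F·x = [1, 0]
P̄ = F·P·Fᵀ + Q = [16 -19; -19 32]
y = z − H·x̄ = [4]
S = H·P̄·Hᵀ + R = [93]
K = P̄·Hᵀ·S⁻¹ = [3/31; -13/31]
x' = x̄ + K·y = [43/31, -52/31]
P' = (I − K·H)·P̄ = [469/31 -472/31; -472/31 485/31]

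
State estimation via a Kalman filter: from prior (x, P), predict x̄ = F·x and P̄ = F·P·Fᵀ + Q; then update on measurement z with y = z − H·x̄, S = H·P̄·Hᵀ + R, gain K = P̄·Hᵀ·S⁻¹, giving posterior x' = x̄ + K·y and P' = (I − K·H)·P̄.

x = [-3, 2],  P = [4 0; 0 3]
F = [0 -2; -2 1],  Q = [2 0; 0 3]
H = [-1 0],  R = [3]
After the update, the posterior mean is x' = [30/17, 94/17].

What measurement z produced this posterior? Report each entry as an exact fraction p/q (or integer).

x̄ = F·x = [-4, 8]
P̄ = F·P·Fᵀ + Q = [14 -6; -6 22]
S = H·P̄·Hᵀ + R = [17]
K = P̄·Hᵀ·S⁻¹ = [-14/17; 6/17]
x' − x̄ = [98/17, -42/17] = K·y
y = (KᵀK)⁻¹·Kᵀ·(x' − x̄) = [-7]
z = y + H·x̄ = [-7] + [4] = [-3]

z = [-3]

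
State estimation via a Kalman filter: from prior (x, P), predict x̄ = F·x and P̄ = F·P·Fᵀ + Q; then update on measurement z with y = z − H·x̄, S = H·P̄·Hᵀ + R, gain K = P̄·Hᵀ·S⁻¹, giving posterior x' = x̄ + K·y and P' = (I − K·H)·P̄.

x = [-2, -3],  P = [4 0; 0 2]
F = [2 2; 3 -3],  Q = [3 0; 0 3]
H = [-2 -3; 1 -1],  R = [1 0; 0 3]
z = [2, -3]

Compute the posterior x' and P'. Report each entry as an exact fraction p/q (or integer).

x̄ = F·x = [-10, 3]
P̄ = F·P·Fᵀ + Q = [27 12; 12 57]
y = z − H·x̄ = [-9, 10]
S = H·P̄·Hᵀ + R = [766 105; 105 63]
K = P̄·Hᵀ·S⁻¹ = [-115/591 6980/12411; -40/197 -1555/4137]
x' = x̄ + K·y = [-32575/12411, 4421/4137]
P' = (I − K·H)·P̄ = [4349/4137 -877/1379; -877/1379 678/1379]

x' = [-32575/12411, 4421/4137]
P' = [4349/4137 -877/1379; -877/1379 678/1379]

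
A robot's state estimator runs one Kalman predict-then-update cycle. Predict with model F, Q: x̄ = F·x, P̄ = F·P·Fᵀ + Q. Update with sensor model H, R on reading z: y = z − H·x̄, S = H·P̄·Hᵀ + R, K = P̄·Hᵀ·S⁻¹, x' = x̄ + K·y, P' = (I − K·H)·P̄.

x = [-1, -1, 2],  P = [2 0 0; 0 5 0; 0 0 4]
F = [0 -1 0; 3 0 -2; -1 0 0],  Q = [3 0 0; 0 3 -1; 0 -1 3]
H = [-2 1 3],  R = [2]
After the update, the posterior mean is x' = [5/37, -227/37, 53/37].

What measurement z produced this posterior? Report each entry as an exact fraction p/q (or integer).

z = [-2]

x̄ = F·x = [1, -7, 1]
P̄ = F·P·Fᵀ + Q = [8 0 0; 0 37 -7; 0 -7 5]
S = H·P̄·Hᵀ + R = [74]
K = P̄·Hᵀ·S⁻¹ = [-8/37; 8/37; 4/37]
x' − x̄ = [-32/37, 32/37, 16/37] = K·y
y = (KᵀK)⁻¹·Kᵀ·(x' − x̄) = [4]
z = y + H·x̄ = [4] + [-6] = [-2]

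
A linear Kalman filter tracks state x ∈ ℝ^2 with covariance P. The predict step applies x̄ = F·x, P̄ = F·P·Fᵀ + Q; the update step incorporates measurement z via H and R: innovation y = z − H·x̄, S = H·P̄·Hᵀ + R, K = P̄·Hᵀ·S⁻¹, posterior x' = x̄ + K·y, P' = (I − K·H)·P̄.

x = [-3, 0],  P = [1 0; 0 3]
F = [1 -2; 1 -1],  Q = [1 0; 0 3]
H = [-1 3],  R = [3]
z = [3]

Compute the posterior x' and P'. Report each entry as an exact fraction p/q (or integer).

x̄ = F·x = [-3, -3]
P̄ = F·P·Fᵀ + Q = [14 7; 7 7]
y = z − H·x̄ = [9]
S = H·P̄·Hᵀ + R = [38]
K = P̄·Hᵀ·S⁻¹ = [7/38; 7/19]
x' = x̄ + K·y = [-51/38, 6/19]
P' = (I − K·H)·P̄ = [483/38 84/19; 84/19 35/19]

x' = [-51/38, 6/19]
P' = [483/38 84/19; 84/19 35/19]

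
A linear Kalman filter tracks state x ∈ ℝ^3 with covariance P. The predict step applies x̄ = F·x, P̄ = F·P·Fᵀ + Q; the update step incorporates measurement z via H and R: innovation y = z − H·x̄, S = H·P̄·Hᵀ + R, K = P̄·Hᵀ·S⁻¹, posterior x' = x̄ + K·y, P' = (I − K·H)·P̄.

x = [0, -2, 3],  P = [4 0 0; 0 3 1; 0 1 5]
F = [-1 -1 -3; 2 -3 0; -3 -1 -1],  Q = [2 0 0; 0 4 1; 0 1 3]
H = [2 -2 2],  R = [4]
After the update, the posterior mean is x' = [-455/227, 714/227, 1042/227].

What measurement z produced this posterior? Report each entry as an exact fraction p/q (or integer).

x̄ = F·x = [-7, 6, -1]
P̄ = F·P·Fᵀ + Q = [60 10 34; 10 47 -11; 34 -11 49]
S = H·P̄·Hᵀ + R = [908]
K = P̄·Hᵀ·S⁻¹ = [42/227; -24/227; 47/227]
x' − x̄ = [1134/227, -648/227, 1269/227] = K·y
y = (KᵀK)⁻¹·Kᵀ·(x' − x̄) = [27]
z = y + H·x̄ = [27] + [-28] = [-1]

z = [-1]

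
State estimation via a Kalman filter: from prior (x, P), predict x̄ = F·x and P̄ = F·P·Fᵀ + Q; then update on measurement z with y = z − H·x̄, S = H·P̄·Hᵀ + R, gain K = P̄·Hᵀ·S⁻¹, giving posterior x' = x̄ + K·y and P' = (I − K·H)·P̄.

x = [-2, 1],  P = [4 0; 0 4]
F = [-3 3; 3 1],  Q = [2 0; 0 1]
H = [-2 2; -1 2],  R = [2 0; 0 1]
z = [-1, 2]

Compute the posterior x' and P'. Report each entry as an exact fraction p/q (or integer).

x̄ = F·x = [9, -5]
P̄ = F·P·Fᵀ + Q = [74 -24; -24 41]
y = z − H·x̄ = [27, 21]
S = H·P̄·Hᵀ + R = [654 456; 456 335]
K = P̄·Hᵀ·S⁻¹ = [-5014/5577 1598/1859; -2393/5577 1674/1859]
x' = x̄ + K·y = [5163/1859, 4322/1859]
P' = (I − K·H)·P̄ = [14822/5577 9808/5577; 9808/5577 7415/5577]

x' = [5163/1859, 4322/1859]
P' = [14822/5577 9808/5577; 9808/5577 7415/5577]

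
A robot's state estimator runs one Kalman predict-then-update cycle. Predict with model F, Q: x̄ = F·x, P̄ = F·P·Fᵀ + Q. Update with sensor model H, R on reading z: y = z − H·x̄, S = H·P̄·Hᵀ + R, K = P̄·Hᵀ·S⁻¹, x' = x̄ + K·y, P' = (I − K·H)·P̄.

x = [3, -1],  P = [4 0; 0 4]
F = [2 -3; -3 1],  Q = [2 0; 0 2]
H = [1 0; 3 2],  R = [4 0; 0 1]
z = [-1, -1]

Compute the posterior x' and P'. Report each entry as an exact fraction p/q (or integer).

x̄ = F·x = [9, -10]
P̄ = F·P·Fᵀ + Q = [54 -36; -36 42]
y = z − H·x̄ = [-10, -8]
S = H·P̄·Hᵀ + R = [58 90; 90 223]
K = P̄·Hᵀ·S⁻¹ = [1971/2417 180/2417; -2934/2417 924/2417]
x' = x̄ + K·y = [603/2417, -2222/2417]
P' = (I − K·H)·P̄ = [7884/2417 -11736/2417; -11736/2417 18066/2417]

x' = [603/2417, -2222/2417]
P' = [7884/2417 -11736/2417; -11736/2417 18066/2417]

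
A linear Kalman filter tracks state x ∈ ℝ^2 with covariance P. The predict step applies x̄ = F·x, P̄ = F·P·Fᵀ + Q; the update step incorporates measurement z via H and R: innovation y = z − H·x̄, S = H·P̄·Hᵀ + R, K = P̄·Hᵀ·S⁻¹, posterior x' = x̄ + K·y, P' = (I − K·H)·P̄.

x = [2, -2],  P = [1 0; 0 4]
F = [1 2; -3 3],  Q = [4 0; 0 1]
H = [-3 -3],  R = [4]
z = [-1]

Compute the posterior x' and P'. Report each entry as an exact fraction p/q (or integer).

x' = [3448/985, -3177/985]
P' = [4809/985 -4641/985; -4641/985 4909/985]

x̄ = F·x = [-2, -12]
P̄ = F·P·Fᵀ + Q = [21 21; 21 46]
y = z − H·x̄ = [-43]
S = H·P̄·Hᵀ + R = [985]
K = P̄·Hᵀ·S⁻¹ = [-126/985; -201/985]
x' = x̄ + K·y = [3448/985, -3177/985]
P' = (I − K·H)·P̄ = [4809/985 -4641/985; -4641/985 4909/985]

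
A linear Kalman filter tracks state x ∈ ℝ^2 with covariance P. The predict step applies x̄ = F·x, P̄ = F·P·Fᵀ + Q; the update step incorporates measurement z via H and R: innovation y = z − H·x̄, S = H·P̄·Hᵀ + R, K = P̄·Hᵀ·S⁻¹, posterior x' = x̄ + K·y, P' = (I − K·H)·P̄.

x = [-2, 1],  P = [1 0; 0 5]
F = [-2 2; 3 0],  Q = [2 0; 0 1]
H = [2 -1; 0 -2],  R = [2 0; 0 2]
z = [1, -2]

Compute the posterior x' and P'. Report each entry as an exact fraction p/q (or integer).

x' = [859/986, 683/986]
P' = [293/493 109/493; 109/493 229/493]

x̄ = F·x = [6, -6]
P̄ = F·P·Fᵀ + Q = [26 -6; -6 10]
y = z − H·x̄ = [-17, -14]
S = H·P̄·Hᵀ + R = [140 44; 44 42]
K = P̄·Hᵀ·S⁻¹ = [477/986 -109/493; -11/986 -229/493]
x' = x̄ + K·y = [859/986, 683/986]
P' = (I − K·H)·P̄ = [293/493 109/493; 109/493 229/493]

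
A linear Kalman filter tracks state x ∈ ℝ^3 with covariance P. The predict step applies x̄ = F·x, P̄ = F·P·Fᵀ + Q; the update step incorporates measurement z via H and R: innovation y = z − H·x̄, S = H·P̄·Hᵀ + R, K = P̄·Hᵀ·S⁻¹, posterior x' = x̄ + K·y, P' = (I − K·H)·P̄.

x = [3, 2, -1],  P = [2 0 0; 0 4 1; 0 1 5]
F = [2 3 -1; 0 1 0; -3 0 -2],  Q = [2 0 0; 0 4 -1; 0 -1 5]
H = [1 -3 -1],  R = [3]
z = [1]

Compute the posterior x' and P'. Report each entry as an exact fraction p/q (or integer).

x̄ = F·x = [13, 2, -7]
P̄ = F·P·Fᵀ + Q = [45 11 -8; 11 8 -3; -8 -3 43]
y = z − H·x̄ = [-13]
S = H·P̄·Hᵀ + R = [95]
K = P̄·Hᵀ·S⁻¹ = [4/19; -2/19; -42/95]
x' = x̄ + K·y = [195/19, 64/19, -119/95]
P' = (I − K·H)·P̄ = [775/19 249/19 16/19; 249/19 132/19 -141/19; 16/19 -141/19 2321/95]

x' = [195/19, 64/19, -119/95]
P' = [775/19 249/19 16/19; 249/19 132/19 -141/19; 16/19 -141/19 2321/95]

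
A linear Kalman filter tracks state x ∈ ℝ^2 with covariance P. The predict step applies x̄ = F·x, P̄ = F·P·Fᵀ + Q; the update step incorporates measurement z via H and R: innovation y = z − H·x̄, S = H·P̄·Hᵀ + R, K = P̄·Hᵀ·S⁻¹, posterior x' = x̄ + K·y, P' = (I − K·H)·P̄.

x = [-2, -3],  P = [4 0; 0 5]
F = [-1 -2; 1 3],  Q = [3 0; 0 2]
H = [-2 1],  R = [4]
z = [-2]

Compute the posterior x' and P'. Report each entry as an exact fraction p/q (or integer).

x' = [192/299, -314/299]
P' = [329/299 306/299; 306/299 1088/299]

x̄ = F·x = [8, -11]
P̄ = F·P·Fᵀ + Q = [27 -34; -34 51]
y = z − H·x̄ = [25]
S = H·P̄·Hᵀ + R = [299]
K = P̄·Hᵀ·S⁻¹ = [-88/299; 119/299]
x' = x̄ + K·y = [192/299, -314/299]
P' = (I − K·H)·P̄ = [329/299 306/299; 306/299 1088/299]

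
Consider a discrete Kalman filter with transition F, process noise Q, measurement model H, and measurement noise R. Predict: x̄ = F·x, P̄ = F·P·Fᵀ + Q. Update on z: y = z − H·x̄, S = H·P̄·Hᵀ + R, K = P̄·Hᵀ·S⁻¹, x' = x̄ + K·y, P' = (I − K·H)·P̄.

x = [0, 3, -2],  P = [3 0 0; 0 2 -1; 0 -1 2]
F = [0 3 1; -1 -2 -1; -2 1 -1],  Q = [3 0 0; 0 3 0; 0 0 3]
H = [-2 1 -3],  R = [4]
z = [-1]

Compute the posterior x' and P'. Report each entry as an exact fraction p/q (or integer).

x' = [589/363, -260/121, -163/121]
P' = [2450/363 -662/121 -738/121; -662/121 1305/121 867/121; -738/121 867/121 813/121]

x̄ = F·x = [7, -4, 5]
P̄ = F·P·Fᵀ + Q = [17 -9 6; -9 12 3; 6 3 21]
y = z − H·x̄ = [32]
S = H·P̄·Hᵀ + R = [363]
K = P̄·Hᵀ·S⁻¹ = [-61/363; 7/121; -24/121]
x' = x̄ + K·y = [589/363, -260/121, -163/121]
P' = (I − K·H)·P̄ = [2450/363 -662/121 -738/121; -662/121 1305/121 867/121; -738/121 867/121 813/121]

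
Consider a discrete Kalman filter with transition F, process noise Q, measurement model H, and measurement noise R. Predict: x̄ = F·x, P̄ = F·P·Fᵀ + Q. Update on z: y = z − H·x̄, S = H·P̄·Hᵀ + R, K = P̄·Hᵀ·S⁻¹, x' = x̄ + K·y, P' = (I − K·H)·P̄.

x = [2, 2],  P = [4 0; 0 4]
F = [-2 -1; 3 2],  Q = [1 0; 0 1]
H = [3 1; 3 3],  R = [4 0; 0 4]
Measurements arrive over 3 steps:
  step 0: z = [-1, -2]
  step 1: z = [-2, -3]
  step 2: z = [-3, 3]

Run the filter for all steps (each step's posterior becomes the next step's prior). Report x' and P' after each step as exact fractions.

step 0: x' = [-91/270, -41/270], P' = [974/945 -1196/945; -1196/945 1814/945]
step 1: x' = [-9253/144562, -142521/144562], P' = [46454/72281 -51164/72281; -51164/72281 80606/72281]
step 2: x' = [-769183/1737627, 1303046/1737627], P' = [3297958/5212881 -3641276/5212881; -3641276/5212881 5766478/5212881]

step 0: x̄ = F·x = [-6, 10]
step 0: P̄ = F·P·Fᵀ + Q = [21 -32; -32 53]
step 0: y = z − H·x̄ = [7, -14]
step 0: S = H·P̄·Hᵀ + R = [54 -36; -36 94]
step 0: K = P̄·Hᵀ·S⁻¹ = [863/1890 -37/210; -887/1890 103/210]
step 0: x' = x̄ + K·y = [-91/270, -41/270]
step 0: P' = (I − K·H)·P̄ = [974/945 -1196/945; -1196/945 1814/945]
step 1: x̄ = F·x = [223/270, -71/54]
step 1: P̄ = F·P·Fᵀ + Q = [1871/945 -220/189; -220/189 523/189]
step 1: y = z − H·x̄ = [-427/135, -23/15]
step 1: S = H·P̄·Hᵀ + R = [16634/945 1276/105; 1276/105 902/35]
step 1: K = P̄·Hᵀ·S⁻¹ = [4009/13142 -7065/144562; -3313/13142 44163/144562]
step 1: x' = x̄ + K·y = [-9253/144562, -142521/144562]
step 1: P' = (I − K·H)·P̄ = [46454/72281 -51164/72281; -51164/72281 80606/72281]
step 2: x̄ = F·x = [161027/144562, -312801/144562]
step 2: P̄ = F·P·Fᵀ + Q = [134047/72281 -81788/72281; -81788/72281 198823/72281]
step 2: y = z − H·x̄ = [-27453/6571, 444504/72281]
step 2: S = H·P̄·Hᵀ + R = [109422/6571 74676/6571; 74676/6571 1812770/72281]
step 2: K = P̄·Hᵀ·S⁻¹ = [3126299/10425762 -171659/3475254; -2578675/10425762 1062601/3475254]
step 2: x' = x̄ + K·y = [-769183/1737627, 1303046/1737627]
step 2: P' = (I − K·H)·P̄ = [3297958/5212881 -3641276/5212881; -3641276/5212881 5766478/5212881]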